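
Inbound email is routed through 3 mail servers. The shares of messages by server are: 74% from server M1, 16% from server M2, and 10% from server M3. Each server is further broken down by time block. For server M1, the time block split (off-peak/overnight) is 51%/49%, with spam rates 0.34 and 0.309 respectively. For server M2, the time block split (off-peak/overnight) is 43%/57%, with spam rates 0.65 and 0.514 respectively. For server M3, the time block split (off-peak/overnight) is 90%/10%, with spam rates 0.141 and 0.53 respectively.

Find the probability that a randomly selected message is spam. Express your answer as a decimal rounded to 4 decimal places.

P(S|M1) = 0.51·0.34 + 0.49·0.309 = 0.1734 + 0.15141 = 0.32481
P(S|M2) = 0.43·0.65 + 0.57·0.514 = 0.2795 + 0.29298 = 0.57248
P(S|M3) = 0.9·0.141 + 0.1·0.53 = 0.1269 + 0.053 = 0.1799
By total probability over the outer partition,
P(S) = 0.74·0.32481 + 0.16·0.57248 + 0.1·0.1799
      = 0.2403594 + 0.0915968 + 0.01799 = 0.3499462

0.3499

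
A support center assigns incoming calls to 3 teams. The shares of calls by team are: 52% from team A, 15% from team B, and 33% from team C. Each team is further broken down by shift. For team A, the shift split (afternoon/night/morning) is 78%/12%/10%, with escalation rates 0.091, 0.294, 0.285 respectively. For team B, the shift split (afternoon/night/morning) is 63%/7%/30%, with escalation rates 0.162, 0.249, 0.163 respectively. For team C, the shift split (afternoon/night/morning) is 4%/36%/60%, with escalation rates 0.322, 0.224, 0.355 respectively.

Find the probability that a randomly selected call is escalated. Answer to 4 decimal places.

0.1965

P(E|A) = 0.78·0.091 + 0.12·0.294 + 0.1·0.285 = 0.07098 + 0.03528 + 0.0285 = 0.13476
P(E|B) = 0.63·0.162 + 0.07·0.249 + 0.3·0.163 = 0.10206 + 0.01743 + 0.0489 = 0.16839
P(E|C) = 0.04·0.322 + 0.36·0.224 + 0.6·0.355 = 0.01288 + 0.08064 + 0.213 = 0.30652
By total probability over the outer partition,
P(E) = 0.52·0.13476 + 0.15·0.16839 + 0.33·0.30652
      = 0.0700752 + 0.0252585 + 0.1011516 = 0.1964853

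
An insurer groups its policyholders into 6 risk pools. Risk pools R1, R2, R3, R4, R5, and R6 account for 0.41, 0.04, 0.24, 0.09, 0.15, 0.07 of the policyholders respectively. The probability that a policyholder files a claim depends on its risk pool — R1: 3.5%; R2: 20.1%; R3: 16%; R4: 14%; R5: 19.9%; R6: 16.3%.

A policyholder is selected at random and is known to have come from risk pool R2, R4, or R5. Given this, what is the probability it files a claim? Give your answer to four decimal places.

P(C|S) ≈ 0.1803

Let S = {R2, R4, R5}.
P(S) = 0.04 + 0.09 + 0.15 = 0.28.
P(C ∩ S) = 0.201·0.04 + 0.14·0.09 + 0.199·0.15 = 0.00804 + 0.0126 + 0.02985 = 0.05049.
P(C | S) = 0.05049 / 0.28 = 0.180321…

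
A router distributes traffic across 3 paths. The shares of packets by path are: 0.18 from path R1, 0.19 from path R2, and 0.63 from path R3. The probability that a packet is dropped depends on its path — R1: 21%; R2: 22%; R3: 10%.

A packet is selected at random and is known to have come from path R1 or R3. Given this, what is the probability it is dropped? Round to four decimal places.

0.1244

Let S = {R1, R3}.
P(S) = 0.18 + 0.63 = 0.81.
P(L ∩ S) = 0.21·0.18 + 0.1·0.63 = 0.0378 + 0.063 = 0.1008.
P(L | S) = 0.1008 / 0.81 = 0.124444…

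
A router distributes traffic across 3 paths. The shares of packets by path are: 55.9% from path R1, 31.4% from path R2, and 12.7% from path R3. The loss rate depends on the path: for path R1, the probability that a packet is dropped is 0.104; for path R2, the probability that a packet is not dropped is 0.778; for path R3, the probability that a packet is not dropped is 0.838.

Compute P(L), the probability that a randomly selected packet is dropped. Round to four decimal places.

P(L|R2) = 1 − 0.778 = 0.222.
P(L|R3) = 1 − 0.838 = 0.162.
P(L) = P(L|R1)·P(R1) + P(L|R2)·P(R2) + P(L|R3)·P(R3)
      = 0.104·0.559 + 0.222·0.314 + 0.162·0.127
      = 0.058136 + 0.069708 + 0.020574 = 0.148418

0.1484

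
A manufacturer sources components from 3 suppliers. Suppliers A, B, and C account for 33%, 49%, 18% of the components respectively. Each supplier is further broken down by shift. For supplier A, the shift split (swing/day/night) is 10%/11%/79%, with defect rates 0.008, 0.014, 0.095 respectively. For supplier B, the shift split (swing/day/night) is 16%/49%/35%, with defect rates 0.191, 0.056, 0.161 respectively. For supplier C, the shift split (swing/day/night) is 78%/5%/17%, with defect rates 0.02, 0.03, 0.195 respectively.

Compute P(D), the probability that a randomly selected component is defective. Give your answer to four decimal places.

P(D|A) = 0.1·0.008 + 0.11·0.014 + 0.79·0.095 = 0.0008 + 0.00154 + 0.07505 = 0.07739
P(D|B) = 0.16·0.191 + 0.49·0.056 + 0.35·0.161 = 0.03056 + 0.02744 + 0.05635 = 0.11435
P(D|C) = 0.78·0.02 + 0.05·0.03 + 0.17·0.195 = 0.0156 + 0.0015 + 0.03315 = 0.05025
Then overall,
P(D) = 0.33·0.07739 + 0.49·0.11435 + 0.18·0.05025
      = 0.0255387 + 0.0560315 + 0.009045 = 0.0906152

P(D) ≈ 0.0906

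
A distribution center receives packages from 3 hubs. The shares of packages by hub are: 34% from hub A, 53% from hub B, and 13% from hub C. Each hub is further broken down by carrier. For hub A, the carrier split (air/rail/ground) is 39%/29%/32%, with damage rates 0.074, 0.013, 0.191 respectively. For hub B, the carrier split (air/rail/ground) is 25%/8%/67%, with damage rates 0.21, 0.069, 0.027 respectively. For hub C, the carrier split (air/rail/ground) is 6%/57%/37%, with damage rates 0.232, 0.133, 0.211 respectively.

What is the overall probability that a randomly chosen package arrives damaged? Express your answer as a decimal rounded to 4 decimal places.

P(D|A) = 0.39·0.074 + 0.29·0.013 + 0.32·0.191 = 0.02886 + 0.00377 + 0.06112 = 0.09375
P(D|B) = 0.25·0.21 + 0.08·0.069 + 0.67·0.027 = 0.0525 + 0.00552 + 0.01809 = 0.07611
P(D|C) = 0.06·0.232 + 0.57·0.133 + 0.37·0.211 = 0.01392 + 0.07581 + 0.07807 = 0.1678
By total probability over the outer partition,
P(D) = 0.34·0.09375 + 0.53·0.07611 + 0.13·0.1678
      = 0.031875 + 0.0403383 + 0.021814 = 0.0940273

0.0940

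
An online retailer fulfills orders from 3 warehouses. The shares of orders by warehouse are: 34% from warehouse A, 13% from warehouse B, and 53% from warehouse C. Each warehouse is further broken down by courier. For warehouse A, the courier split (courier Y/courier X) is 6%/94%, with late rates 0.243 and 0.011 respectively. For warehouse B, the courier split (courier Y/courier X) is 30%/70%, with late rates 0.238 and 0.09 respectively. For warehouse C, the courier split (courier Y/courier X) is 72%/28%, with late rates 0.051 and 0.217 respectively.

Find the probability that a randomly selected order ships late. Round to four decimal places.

0.0776

P(L|A) = 0.06·0.243 + 0.94·0.011 = 0.01458 + 0.01034 = 0.02492
P(L|B) = 0.3·0.238 + 0.7·0.09 = 0.0714 + 0.063 = 0.1344
P(L|C) = 0.72·0.051 + 0.28·0.217 = 0.03672 + 0.06076 = 0.09748
By total probability over the outer partition,
P(L) = 0.34·0.02492 + 0.13·0.1344 + 0.53·0.09748
      = 0.0084728 + 0.017472 + 0.0516644 = 0.0776092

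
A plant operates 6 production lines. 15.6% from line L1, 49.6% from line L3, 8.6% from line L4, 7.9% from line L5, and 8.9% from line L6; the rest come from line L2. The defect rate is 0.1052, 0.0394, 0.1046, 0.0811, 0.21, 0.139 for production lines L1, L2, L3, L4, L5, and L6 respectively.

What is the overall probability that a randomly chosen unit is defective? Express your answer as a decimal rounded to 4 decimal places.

P(D) ≈ 0.1079

P(L2) = 1 − (0.156 + 0.496 + 0.086 + 0.079 + 0.089) = 0.094.
P(D) = P(D|L1)·P(L1) + P(D|L2)·P(L2) + P(D|L3)·P(L3) + P(D|L4)·P(L4) + P(D|L5)·P(L5) + P(D|L6)·P(L6)
      = 0.1052·0.156 + 0.0394·0.094 + 0.1046·0.496 + 0.0811·0.086 + 0.21·0.079 + 0.139·0.089
      = 0.0164112 + 0.0037036 + 0.0518816 + 0.0069746 + 0.01659 + 0.012371 = 0.107932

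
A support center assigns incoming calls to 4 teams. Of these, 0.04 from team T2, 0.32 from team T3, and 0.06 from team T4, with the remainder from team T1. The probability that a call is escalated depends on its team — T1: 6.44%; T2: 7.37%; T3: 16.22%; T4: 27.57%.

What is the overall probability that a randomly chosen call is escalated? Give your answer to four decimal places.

P(T1) = 1 − (0.04 + 0.32 + 0.06) = 0.58.
Summing over the partition,
P(E) = P(E|T1)·P(T1) + P(E|T2)·P(T2) + P(E|T3)·P(T3) + P(E|T4)·P(T4)
      = 0.0644·0.58 + 0.0737·0.04 + 0.1622·0.32 + 0.2757·0.06
      = 0.037352 + 0.002948 + 0.051904 + 0.016542 = 0.108746

0.1087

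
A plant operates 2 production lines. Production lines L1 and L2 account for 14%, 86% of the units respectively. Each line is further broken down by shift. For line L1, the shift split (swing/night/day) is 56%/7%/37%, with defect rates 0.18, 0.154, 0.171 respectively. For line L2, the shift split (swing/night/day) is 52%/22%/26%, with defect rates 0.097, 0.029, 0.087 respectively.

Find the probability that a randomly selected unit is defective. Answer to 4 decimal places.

P(D) ≈ 0.0928

P(D|L1) = 0.56·0.18 + 0.07·0.154 + 0.37·0.171 = 0.1008 + 0.01078 + 0.06327 = 0.17485
P(D|L2) = 0.52·0.097 + 0.22·0.029 + 0.26·0.087 = 0.05044 + 0.00638 + 0.02262 = 0.07944
Then overall,
P(D) = 0.14·0.17485 + 0.86·0.07944
      = 0.024479 + 0.0683184 = 0.0927974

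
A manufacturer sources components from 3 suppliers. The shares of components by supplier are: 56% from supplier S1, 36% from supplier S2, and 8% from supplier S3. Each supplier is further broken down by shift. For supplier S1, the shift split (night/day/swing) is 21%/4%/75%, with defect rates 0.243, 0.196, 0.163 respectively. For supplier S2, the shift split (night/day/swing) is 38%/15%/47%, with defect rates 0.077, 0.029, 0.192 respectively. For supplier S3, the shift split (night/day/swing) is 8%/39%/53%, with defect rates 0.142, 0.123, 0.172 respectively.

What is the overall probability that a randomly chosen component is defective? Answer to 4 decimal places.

P(D) ≈ 0.1581

P(D|S1) = 0.21·0.243 + 0.04·0.196 + 0.75·0.163 = 0.05103 + 0.00784 + 0.12225 = 0.18112
P(D|S2) = 0.38·0.077 + 0.15·0.029 + 0.47·0.192 = 0.02926 + 0.00435 + 0.09024 = 0.12385
P(D|S3) = 0.08·0.142 + 0.39·0.123 + 0.53·0.172 = 0.01136 + 0.04797 + 0.09116 = 0.15049
By total probability over the outer partition,
P(D) = 0.56·0.18112 + 0.36·0.12385 + 0.08·0.15049
      = 0.1014272 + 0.044586 + 0.0120392 = 0.1580524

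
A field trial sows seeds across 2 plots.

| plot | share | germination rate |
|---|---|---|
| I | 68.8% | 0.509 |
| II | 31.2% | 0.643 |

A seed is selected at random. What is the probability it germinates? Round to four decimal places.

Summing over the partition,
P(G) = P(G|I)·P(I) + P(G|II)·P(II)
      = 0.509·0.688 + 0.643·0.312
      = 0.350192 + 0.200616 = 0.550808

0.5508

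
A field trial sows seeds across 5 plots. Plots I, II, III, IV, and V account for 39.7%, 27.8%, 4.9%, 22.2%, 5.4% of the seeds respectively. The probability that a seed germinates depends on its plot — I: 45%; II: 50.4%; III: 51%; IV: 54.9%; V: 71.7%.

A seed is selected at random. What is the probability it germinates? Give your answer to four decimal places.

P(G) ≈ 0.5043

P(G) = P(G|I)·P(I) + P(G|II)·P(II) + P(G|III)·P(III) + P(G|IV)·P(IV) + P(G|V)·P(V)
      = 0.45·0.397 + 0.504·0.278 + 0.51·0.049 + 0.549·0.222 + 0.717·0.054
      = 0.17865 + 0.140112 + 0.02499 + 0.121878 + 0.038718 = 0.504348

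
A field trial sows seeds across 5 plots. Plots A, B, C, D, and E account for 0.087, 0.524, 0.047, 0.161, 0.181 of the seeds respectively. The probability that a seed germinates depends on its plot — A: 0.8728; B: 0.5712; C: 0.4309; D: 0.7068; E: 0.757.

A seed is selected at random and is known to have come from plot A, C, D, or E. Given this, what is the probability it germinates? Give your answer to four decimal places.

P(G|S) ≈ 0.7290

Let S = {A, C, D, E}.
P(S) = 0.087 + 0.047 + 0.161 + 0.181 = 0.476.
P(G ∩ S) = 0.8728·0.087 + 0.4309·0.047 + 0.7068·0.161 + 0.757·0.181 = 0.0759336 + 0.0202523 + 0.1137948 + 0.137017 = 0.3469977.
P(G | S) = 0.3469977 / 0.476 = 0.728987…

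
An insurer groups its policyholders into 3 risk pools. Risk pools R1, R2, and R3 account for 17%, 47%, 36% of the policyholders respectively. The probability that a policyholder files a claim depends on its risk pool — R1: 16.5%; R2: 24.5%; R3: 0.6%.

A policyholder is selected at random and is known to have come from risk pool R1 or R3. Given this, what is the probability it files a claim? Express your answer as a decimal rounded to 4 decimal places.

P(C|S) ≈ 0.0570

Let S = {R1, R3}.
P(S) = 0.17 + 0.36 = 0.53.
P(C ∩ S) = 0.165·0.17 + 0.006·0.36 = 0.02805 + 0.00216 = 0.03021.
P(C | S) = 0.03021 / 0.53 = 0.057000…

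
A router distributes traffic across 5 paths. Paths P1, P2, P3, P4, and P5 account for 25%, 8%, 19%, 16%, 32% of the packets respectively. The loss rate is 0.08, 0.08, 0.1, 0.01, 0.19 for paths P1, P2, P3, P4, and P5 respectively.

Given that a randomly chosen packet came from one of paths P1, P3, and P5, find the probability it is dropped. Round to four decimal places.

Let S = {P1, P3, P5}.
P(S) = 0.25 + 0.19 + 0.32 = 0.76.
P(L ∩ S) = 0.08·0.25 + 0.1·0.19 + 0.19·0.32 = 0.02 + 0.019 + 0.0608 = 0.0998.
P(L | S) = 0.0998 / 0.76 = 0.131316…

P(L|S) ≈ 0.1313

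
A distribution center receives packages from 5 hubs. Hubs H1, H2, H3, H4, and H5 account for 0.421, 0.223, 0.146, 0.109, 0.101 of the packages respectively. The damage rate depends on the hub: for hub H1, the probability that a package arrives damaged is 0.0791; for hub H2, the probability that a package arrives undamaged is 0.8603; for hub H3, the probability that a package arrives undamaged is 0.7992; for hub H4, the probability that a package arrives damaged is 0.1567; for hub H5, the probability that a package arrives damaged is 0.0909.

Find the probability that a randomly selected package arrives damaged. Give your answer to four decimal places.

P(D) ≈ 0.1200

P(D|H2) = 1 − 0.8603 = 0.1397.
P(D|H3) = 1 − 0.7992 = 0.2008.
By the law of total probability,
P(D) = P(D|H1)·P(H1) + P(D|H2)·P(H2) + P(D|H3)·P(H3) + P(D|H4)·P(H4) + P(D|H5)·P(H5)
      = 0.0791·0.421 + 0.1397·0.223 + 0.2008·0.146 + 0.1567·0.109 + 0.0909·0.101
      = 0.0333011 + 0.0311531 + 0.0293168 + 0.0170803 + 0.0091809 = 0.1200322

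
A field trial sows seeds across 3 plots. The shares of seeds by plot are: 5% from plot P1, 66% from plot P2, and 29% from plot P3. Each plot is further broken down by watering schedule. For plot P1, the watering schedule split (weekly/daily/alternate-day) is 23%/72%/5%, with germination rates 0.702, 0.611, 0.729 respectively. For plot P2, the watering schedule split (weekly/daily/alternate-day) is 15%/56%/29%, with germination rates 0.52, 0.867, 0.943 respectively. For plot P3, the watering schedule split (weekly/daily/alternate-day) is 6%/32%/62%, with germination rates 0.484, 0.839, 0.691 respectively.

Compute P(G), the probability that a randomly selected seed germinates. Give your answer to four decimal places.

P(G) ≈ 0.7948

P(G|P1) = 0.23·0.702 + 0.72·0.611 + 0.05·0.729 = 0.16146 + 0.43992 + 0.03645 = 0.63783
P(G|P2) = 0.15·0.52 + 0.56·0.867 + 0.29·0.943 = 0.078 + 0.48552 + 0.27347 = 0.83699
P(G|P3) = 0.06·0.484 + 0.32·0.839 + 0.62·0.691 = 0.02904 + 0.26848 + 0.42842 = 0.72594
By total probability over the outer partition,
P(G) = 0.05·0.63783 + 0.66·0.83699 + 0.29·0.72594
      = 0.0318915 + 0.5524134 + 0.2105226 = 0.7948275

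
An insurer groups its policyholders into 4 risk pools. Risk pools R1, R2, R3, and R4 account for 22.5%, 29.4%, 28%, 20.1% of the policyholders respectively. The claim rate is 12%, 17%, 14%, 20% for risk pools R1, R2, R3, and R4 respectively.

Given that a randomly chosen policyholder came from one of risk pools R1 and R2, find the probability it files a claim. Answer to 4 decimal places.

Let S = {R1, R2}.
P(S) = 0.225 + 0.294 = 0.519.
P(C ∩ S) = 0.12·0.225 + 0.17·0.294 = 0.027 + 0.04998 = 0.07698.
P(C | S) = 0.07698 / 0.519 = 0.148324…

0.1483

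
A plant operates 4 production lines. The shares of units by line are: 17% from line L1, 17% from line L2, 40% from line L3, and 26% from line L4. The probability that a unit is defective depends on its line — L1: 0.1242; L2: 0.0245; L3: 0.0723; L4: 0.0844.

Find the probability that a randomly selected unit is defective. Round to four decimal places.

By the law of total probability,
P(D) = P(D|L1)·P(L1) + P(D|L2)·P(L2) + P(D|L3)·P(L3) + P(D|L4)·P(L4)
      = 0.1242·0.17 + 0.0245·0.17 + 0.0723·0.4 + 0.0844·0.26
      = 0.021114 + 0.004165 + 0.02892 + 0.021944 = 0.076143

0.0761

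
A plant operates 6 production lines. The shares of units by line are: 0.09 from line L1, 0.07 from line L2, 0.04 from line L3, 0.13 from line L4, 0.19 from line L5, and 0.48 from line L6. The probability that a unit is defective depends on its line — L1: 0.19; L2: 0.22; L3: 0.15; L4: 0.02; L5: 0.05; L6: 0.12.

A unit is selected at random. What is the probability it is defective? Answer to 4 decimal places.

P(D) = P(D|L1)·P(L1) + P(D|L2)·P(L2) + P(D|L3)·P(L3) + P(D|L4)·P(L4) + P(D|L5)·P(L5) + P(D|L6)·P(L6)
      = 0.19·0.09 + 0.22·0.07 + 0.15·0.04 + 0.02·0.13 + 0.05·0.19 + 0.12·0.48
      = 0.0171 + 0.0154 + 0.006 + 0.0026 + 0.0095 + 0.0576 = 0.1082

0.1082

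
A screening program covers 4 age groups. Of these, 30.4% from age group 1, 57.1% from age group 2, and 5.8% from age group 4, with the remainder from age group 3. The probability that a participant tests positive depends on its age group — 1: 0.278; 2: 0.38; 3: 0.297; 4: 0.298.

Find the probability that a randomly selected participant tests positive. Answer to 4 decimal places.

P(3) = 1 − (0.304 + 0.571 + 0.058) = 0.067.
By the law of total probability,
P(T) = P(T|1)·P(1) + P(T|2)·P(2) + P(T|3)·P(3) + P(T|4)·P(4)
      = 0.278·0.304 + 0.38·0.571 + 0.297·0.067 + 0.298·0.058
      = 0.084512 + 0.21698 + 0.019899 + 0.017284 = 0.338675

0.3387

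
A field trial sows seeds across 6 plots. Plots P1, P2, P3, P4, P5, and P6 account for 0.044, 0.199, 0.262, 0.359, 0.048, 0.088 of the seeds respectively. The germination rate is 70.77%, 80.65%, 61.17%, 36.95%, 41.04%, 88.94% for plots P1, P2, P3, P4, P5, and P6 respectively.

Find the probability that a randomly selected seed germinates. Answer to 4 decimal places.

P(G) ≈ 0.5825

By the law of total probability,
P(G) = P(G|P1)·P(P1) + P(G|P2)·P(P2) + P(G|P3)·P(P3) + P(G|P4)·P(P4) + P(G|P5)·P(P5) + P(G|P6)·P(P6)
      = 0.7077·0.044 + 0.8065·0.199 + 0.6117·0.262 + 0.3695·0.359 + 0.4104·0.048 + 0.8894·0.088
      = 0.0311388 + 0.1604935 + 0.1602654 + 0.1326505 + 0.0196992 + 0.0782672 = 0.5825146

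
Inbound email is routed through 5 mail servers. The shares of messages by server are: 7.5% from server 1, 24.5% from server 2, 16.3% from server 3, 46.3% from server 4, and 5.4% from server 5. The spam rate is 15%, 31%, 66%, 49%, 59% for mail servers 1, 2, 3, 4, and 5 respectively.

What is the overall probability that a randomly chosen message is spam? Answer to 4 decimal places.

P(S) ≈ 0.4535

P(S) = P(S|1)·P(1) + P(S|2)·P(2) + P(S|3)·P(3) + P(S|4)·P(4) + P(S|5)·P(5)
      = 0.15·0.075 + 0.31·0.245 + 0.66·0.163 + 0.49·0.463 + 0.59·0.054
      = 0.01125 + 0.07595 + 0.10758 + 0.22687 + 0.03186 = 0.45351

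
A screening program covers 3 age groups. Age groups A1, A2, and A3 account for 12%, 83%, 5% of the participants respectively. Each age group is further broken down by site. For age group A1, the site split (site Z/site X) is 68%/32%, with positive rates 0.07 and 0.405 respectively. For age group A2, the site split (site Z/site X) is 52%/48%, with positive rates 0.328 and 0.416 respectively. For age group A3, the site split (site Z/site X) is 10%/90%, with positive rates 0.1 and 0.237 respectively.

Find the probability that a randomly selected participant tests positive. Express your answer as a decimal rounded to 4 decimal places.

P(T|A1) = 0.68·0.07 + 0.32·0.405 = 0.0476 + 0.1296 = 0.1772
P(T|A2) = 0.52·0.328 + 0.48·0.416 = 0.17056 + 0.19968 = 0.37024
P(T|A3) = 0.1·0.1 + 0.9·0.237 = 0.01 + 0.2133 = 0.2233
Then overall,
P(T) = 0.12·0.1772 + 0.83·0.37024 + 0.05·0.2233
      = 0.021264 + 0.3072992 + 0.011165 = 0.3397282

P(T) ≈ 0.3397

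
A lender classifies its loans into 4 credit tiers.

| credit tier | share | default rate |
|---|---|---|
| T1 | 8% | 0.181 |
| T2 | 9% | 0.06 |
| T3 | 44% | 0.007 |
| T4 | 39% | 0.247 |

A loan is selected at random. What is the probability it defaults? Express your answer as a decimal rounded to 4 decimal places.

P(D) ≈ 0.1193

P(D) = P(D|T1)·P(T1) + P(D|T2)·P(T2) + P(D|T3)·P(T3) + P(D|T4)·P(T4)
      = 0.181·0.08 + 0.06·0.09 + 0.007·0.44 + 0.247·0.39
      = 0.01448 + 0.0054 + 0.00308 + 0.09633 = 0.11929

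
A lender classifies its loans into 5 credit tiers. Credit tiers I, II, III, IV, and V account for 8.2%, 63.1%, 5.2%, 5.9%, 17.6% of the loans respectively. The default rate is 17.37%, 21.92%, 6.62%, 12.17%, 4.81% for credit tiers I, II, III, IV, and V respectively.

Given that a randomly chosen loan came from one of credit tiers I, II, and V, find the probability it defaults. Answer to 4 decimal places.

Let S = {I, II, V}.
P(S) = 0.082 + 0.631 + 0.176 = 0.889.
P(D ∩ S) = 0.1737·0.082 + 0.2192·0.631 + 0.0481·0.176 = 0.0142434 + 0.1383152 + 0.0084656 = 0.1610242.
P(D | S) = 0.1610242 / 0.889 = 0.181130…

P(D|S) ≈ 0.1811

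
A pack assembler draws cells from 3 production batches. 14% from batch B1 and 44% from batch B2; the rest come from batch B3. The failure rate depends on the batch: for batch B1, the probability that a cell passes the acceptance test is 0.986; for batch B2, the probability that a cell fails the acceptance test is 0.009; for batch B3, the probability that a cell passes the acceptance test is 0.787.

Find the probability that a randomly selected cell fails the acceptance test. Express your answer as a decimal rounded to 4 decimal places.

P(B3) = 1 − (0.14 + 0.44) = 0.42.
P(F|B1) = 1 − 0.986 = 0.014.
P(F|B3) = 1 − 0.787 = 0.213.
P(F) = P(F|B1)·P(B1) + P(F|B2)·P(B2) + P(F|B3)·P(B3)
      = 0.014·0.14 + 0.009·0.44 + 0.213·0.42
      = 0.00196 + 0.00396 + 0.08946 = 0.09538

P(F) ≈ 0.0954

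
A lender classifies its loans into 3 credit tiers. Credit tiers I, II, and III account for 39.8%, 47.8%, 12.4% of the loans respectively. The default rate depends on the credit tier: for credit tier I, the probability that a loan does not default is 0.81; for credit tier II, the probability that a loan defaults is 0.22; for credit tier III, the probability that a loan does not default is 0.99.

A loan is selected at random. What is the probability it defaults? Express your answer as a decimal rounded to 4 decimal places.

0.1820

P(D|I) = 1 − 0.81 = 0.19.
P(D|III) = 1 − 0.99 = 0.01.
Summing over the partition,
P(D) = P(D|I)·P(I) + P(D|II)·P(II) + P(D|III)·P(III)
      = 0.19·0.398 + 0.22·0.478 + 0.01·0.124
      = 0.07562 + 0.10516 + 0.00124 = 0.18202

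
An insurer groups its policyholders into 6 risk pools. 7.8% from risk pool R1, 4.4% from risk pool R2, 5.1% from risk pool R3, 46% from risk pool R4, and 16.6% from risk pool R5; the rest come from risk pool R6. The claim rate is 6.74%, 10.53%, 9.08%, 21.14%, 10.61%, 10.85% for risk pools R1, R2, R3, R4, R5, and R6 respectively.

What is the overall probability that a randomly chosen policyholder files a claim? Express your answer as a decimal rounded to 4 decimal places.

0.1512

P(R6) = 1 − (0.078 + 0.044 + 0.051 + 0.46 + 0.166) = 0.201.
Summing over the partition,
P(C) = P(C|R1)·P(R1) + P(C|R2)·P(R2) + P(C|R3)·P(R3) + P(C|R4)·P(R4) + P(C|R5)·P(R5) + P(C|R6)·P(R6)
      = 0.0674·0.078 + 0.1053·0.044 + 0.0908·0.051 + 0.2114·0.46 + 0.1061·0.166 + 0.1085·0.201
      = 0.0052572 + 0.0046332 + 0.0046308 + 0.097244 + 0.0176126 + 0.0218085 = 0.1511863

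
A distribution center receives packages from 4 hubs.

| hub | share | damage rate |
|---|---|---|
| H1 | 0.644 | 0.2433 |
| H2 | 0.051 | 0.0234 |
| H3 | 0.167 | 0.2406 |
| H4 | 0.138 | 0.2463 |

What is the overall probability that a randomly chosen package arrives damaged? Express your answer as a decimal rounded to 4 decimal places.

P(D) = P(D|H1)·P(H1) + P(D|H2)·P(H2) + P(D|H3)·P(H3) + P(D|H4)·P(H4)
      = 0.2433·0.644 + 0.0234·0.051 + 0.2406·0.167 + 0.2463·0.138
      = 0.1566852 + 0.0011934 + 0.0401802 + 0.0339894 = 0.2320482

0.2320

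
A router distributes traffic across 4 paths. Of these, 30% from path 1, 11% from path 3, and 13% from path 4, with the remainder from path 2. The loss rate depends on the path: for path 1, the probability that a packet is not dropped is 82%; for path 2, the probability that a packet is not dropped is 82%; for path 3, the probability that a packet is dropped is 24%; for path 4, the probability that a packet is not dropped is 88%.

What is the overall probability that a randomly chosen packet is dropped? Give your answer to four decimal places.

P(2) = 1 − (0.3 + 0.11 + 0.13) = 0.46.
P(L|1) = 1 − 0.82 = 0.18.
P(L|2) = 1 − 0.82 = 0.18.
P(L|4) = 1 − 0.88 = 0.12.
By the law of total probability,
P(L) = P(L|1)·P(1) + P(L|2)·P(2) + P(L|3)·P(3) + P(L|4)·P(4)
      = 0.18·0.3 + 0.18·0.46 + 0.24·0.11 + 0.12·0.13
      = 0.054 + 0.0828 + 0.0264 + 0.0156 = 0.1788

0.1788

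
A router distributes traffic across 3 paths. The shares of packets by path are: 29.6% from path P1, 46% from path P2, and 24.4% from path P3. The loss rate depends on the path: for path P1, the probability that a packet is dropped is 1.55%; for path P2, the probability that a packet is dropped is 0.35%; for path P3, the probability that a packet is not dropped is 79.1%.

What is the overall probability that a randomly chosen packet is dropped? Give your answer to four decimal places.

0.0572

P(L|P3) = 1 − 0.791 = 0.209.
Using total probability over the partition,
P(L) = P(L|P1)·P(P1) + P(L|P2)·P(P2) + P(L|P3)·P(P3)
      = 0.0155·0.296 + 0.0035·0.46 + 0.209·0.244
      = 0.004588 + 0.00161 + 0.050996 = 0.057194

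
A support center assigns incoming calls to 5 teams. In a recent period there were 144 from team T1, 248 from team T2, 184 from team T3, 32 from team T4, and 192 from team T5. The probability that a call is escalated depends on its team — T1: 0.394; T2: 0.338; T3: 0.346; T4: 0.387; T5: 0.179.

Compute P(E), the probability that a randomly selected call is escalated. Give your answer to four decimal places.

Total: 144 + 248 + 184 + 32 + 192 = 800.
P(T1) = 144/800 = 0.18. P(T2) = 248/800 = 0.31. P(T3) = 184/800 = 0.23. P(T4) = 32/800 = 0.04. P(T5) = 192/800 = 0.24.
Summing over the partition,
P(E) = P(E|T1)·P(T1) + P(E|T2)·P(T2) + P(E|T3)·P(T3) + P(E|T4)·P(T4) + P(E|T5)·P(T5)
      = 0.394·0.18 + 0.338·0.31 + 0.346·0.23 + 0.387·0.04 + 0.179·0.24
      = 0.07092 + 0.10478 + 0.07958 + 0.01548 + 0.04296 = 0.31372

0.3137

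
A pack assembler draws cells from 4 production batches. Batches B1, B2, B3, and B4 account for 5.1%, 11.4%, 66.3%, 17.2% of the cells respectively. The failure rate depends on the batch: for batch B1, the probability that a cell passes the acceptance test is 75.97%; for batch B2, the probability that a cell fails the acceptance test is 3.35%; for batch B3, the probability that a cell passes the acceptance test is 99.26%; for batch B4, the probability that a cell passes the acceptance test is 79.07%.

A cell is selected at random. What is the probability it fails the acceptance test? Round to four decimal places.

0.0570

P(F|B1) = 1 − 0.7597 = 0.2403.
P(F|B3) = 1 − 0.9926 = 0.0074.
P(F|B4) = 1 − 0.7907 = 0.2093.
P(F) = P(F|B1)·P(B1) + P(F|B2)·P(B2) + P(F|B3)·P(B3) + P(F|B4)·P(B4)
      = 0.2403·0.051 + 0.0335·0.114 + 0.0074·0.663 + 0.2093·0.172
      = 0.0122553 + 0.003819 + 0.0049062 + 0.0359996 = 0.0569801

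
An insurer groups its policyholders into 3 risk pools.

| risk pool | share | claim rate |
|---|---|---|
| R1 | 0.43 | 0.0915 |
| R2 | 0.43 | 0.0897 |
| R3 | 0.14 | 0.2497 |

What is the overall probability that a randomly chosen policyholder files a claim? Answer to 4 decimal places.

P(C) ≈ 0.1129

Using total probability over the partition,
P(C) = P(C|R1)·P(R1) + P(C|R2)·P(R2) + P(C|R3)·P(R3)
      = 0.0915·0.43 + 0.0897·0.43 + 0.2497·0.14
      = 0.039345 + 0.038571 + 0.034958 = 0.112874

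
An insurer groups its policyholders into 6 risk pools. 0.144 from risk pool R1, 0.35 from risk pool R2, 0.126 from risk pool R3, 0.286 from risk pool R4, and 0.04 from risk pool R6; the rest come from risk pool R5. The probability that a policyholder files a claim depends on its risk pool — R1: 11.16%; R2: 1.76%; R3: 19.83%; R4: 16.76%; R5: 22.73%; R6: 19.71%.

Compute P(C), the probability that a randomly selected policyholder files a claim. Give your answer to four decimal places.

P(C) ≈ 0.1153

P(R5) = 1 − (0.144 + 0.35 + 0.126 + 0.286 + 0.04) = 0.054.
By the law of total probability,
P(C) = P(C|R1)·P(R1) + P(C|R2)·P(R2) + P(C|R3)·P(R3) + P(C|R4)·P(R4) + P(C|R5)·P(R5) + P(C|R6)·P(R6)
      = 0.1116·0.144 + 0.0176·0.35 + 0.1983·0.126 + 0.1676·0.286 + 0.2273·0.054 + 0.1971·0.04
      = 0.0160704 + 0.00616 + 0.0249858 + 0.0479336 + 0.0122742 + 0.007884 = 0.115308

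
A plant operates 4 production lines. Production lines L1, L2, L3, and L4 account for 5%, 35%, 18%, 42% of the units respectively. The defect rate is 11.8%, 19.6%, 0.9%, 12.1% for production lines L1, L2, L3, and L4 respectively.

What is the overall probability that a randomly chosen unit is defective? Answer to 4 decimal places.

0.1269

By the law of total probability,
P(D) = P(D|L1)·P(L1) + P(D|L2)·P(L2) + P(D|L3)·P(L3) + P(D|L4)·P(L4)
      = 0.118·0.05 + 0.196·0.35 + 0.009·0.18 + 0.121·0.42
      = 0.0059 + 0.0686 + 0.00162 + 0.05082 = 0.12694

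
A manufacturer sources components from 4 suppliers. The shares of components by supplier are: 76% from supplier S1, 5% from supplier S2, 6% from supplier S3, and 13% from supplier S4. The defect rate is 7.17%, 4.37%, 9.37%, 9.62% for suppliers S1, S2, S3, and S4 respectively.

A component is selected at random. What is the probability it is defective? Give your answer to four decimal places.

0.0748

Summing over the partition,
P(D) = P(D|S1)·P(S1) + P(D|S2)·P(S2) + P(D|S3)·P(S3) + P(D|S4)·P(S4)
      = 0.0717·0.76 + 0.0437·0.05 + 0.0937·0.06 + 0.0962·0.13
      = 0.054492 + 0.002185 + 0.005622 + 0.012506 = 0.074805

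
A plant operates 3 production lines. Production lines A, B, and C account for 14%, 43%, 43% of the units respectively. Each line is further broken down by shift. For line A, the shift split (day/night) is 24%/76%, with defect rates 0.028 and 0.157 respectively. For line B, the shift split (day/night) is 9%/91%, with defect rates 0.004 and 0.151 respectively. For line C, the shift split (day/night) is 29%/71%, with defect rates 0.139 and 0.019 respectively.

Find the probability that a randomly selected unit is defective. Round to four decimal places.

0.1000

P(D|A) = 0.24·0.028 + 0.76·0.157 = 0.00672 + 0.11932 = 0.12604
P(D|B) = 0.09·0.004 + 0.91·0.151 = 0.00036 + 0.13741 = 0.13777
P(D|C) = 0.29·0.139 + 0.71·0.019 = 0.04031 + 0.01349 = 0.0538
By total probability over the outer partition,
P(D) = 0.14·0.12604 + 0.43·0.13777 + 0.43·0.0538
      = 0.0176456 + 0.0592411 + 0.023134 = 0.1000207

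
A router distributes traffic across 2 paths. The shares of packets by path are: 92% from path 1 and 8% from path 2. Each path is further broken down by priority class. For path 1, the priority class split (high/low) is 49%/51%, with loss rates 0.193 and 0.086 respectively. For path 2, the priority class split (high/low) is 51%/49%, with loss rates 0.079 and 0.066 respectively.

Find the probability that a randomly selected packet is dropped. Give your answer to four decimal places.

P(L|1) = 0.49·0.193 + 0.51·0.086 = 0.09457 + 0.04386 = 0.13843
P(L|2) = 0.51·0.079 + 0.49·0.066 = 0.04029 + 0.03234 = 0.07263
Then overall,
P(L) = 0.92·0.13843 + 0.08·0.07263
      = 0.1273556 + 0.0058104 = 0.133166

P(L) ≈ 0.1332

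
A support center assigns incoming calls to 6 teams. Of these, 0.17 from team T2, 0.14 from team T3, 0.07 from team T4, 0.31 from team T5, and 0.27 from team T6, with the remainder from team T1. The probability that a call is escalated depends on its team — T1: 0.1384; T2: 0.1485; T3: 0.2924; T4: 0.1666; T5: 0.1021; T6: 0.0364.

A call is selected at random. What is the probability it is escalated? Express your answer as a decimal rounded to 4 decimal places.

0.1249

P(T1) = 1 − (0.17 + 0.14 + 0.07 + 0.31 + 0.27) = 0.04.
Summing over the partition,
P(E) = P(E|T1)·P(T1) + P(E|T2)·P(T2) + P(E|T3)·P(T3) + P(E|T4)·P(T4) + P(E|T5)·P(T5) + P(E|T6)·P(T6)
      = 0.1384·0.04 + 0.1485·0.17 + 0.2924·0.14 + 0.1666·0.07 + 0.1021·0.31 + 0.0364·0.27
      = 0.005536 + 0.025245 + 0.040936 + 0.011662 + 0.031651 + 0.009828 = 0.124858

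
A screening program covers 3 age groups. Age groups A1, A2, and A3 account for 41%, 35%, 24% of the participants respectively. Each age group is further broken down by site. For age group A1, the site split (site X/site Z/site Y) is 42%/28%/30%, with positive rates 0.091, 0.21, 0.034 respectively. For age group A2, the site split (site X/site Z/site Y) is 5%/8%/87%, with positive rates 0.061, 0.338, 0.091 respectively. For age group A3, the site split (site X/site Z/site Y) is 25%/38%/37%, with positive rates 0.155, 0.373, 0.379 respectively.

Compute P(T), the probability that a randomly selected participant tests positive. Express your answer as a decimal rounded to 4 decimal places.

0.1592

P(T|A1) = 0.42·0.091 + 0.28·0.21 + 0.3·0.034 = 0.03822 + 0.0588 + 0.0102 = 0.10722
P(T|A2) = 0.05·0.061 + 0.08·0.338 + 0.87·0.091 = 0.00305 + 0.02704 + 0.07917 = 0.10926
P(T|A3) = 0.25·0.155 + 0.38·0.373 + 0.37·0.379 = 0.03875 + 0.14174 + 0.14023 = 0.32072
By total probability over the outer partition,
P(T) = 0.41·0.10722 + 0.35·0.10926 + 0.24·0.32072
      = 0.0439602 + 0.038241 + 0.0769728 = 0.159174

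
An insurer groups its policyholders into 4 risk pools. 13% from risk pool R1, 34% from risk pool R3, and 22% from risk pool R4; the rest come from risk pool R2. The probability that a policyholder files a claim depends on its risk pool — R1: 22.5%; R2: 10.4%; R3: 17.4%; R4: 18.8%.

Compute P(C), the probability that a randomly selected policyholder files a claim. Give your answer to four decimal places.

P(R2) = 1 − (0.13 + 0.34 + 0.22) = 0.31.
Using total probability over the partition,
P(C) = P(C|R1)·P(R1) + P(C|R2)·P(R2) + P(C|R3)·P(R3) + P(C|R4)·P(R4)
      = 0.225·0.13 + 0.104·0.31 + 0.174·0.34 + 0.188·0.22
      = 0.02925 + 0.03224 + 0.05916 + 0.04136 = 0.16201

0.1620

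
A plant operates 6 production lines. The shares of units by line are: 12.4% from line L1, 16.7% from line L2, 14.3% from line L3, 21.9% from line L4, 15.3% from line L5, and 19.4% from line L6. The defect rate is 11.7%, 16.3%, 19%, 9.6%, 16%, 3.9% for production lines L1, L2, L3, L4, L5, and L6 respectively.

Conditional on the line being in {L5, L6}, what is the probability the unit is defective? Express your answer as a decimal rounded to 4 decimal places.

0.0924

Let S = {L5, L6}.
P(S) = 0.153 + 0.194 = 0.347.
P(D ∩ S) = 0.16·0.153 + 0.039·0.194 = 0.02448 + 0.007566 = 0.032046.
P(D | S) = 0.032046 / 0.347 = 0.092352…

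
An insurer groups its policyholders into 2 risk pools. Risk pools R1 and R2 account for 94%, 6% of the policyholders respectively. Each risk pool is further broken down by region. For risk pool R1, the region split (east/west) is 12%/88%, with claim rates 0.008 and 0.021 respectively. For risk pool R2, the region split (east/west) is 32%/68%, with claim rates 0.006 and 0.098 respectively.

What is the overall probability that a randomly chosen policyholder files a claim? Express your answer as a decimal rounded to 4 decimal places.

P(C|R1) = 0.12·0.008 + 0.88·0.021 = 0.00096 + 0.01848 = 0.01944
P(C|R2) = 0.32·0.006 + 0.68·0.098 = 0.00192 + 0.06664 = 0.06856
Then overall,
P(C) = 0.94·0.01944 + 0.06·0.06856
      = 0.0182736 + 0.0041136 = 0.0223872

P(C) ≈ 0.0224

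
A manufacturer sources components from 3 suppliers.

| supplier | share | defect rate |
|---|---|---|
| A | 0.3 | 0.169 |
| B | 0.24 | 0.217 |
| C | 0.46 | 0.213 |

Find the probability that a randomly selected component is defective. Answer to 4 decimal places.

0.2008

P(D) = P(D|A)·P(A) + P(D|B)·P(B) + P(D|C)·P(C)
      = 0.169·0.3 + 0.217·0.24 + 0.213·0.46
      = 0.0507 + 0.05208 + 0.09798 = 0.20076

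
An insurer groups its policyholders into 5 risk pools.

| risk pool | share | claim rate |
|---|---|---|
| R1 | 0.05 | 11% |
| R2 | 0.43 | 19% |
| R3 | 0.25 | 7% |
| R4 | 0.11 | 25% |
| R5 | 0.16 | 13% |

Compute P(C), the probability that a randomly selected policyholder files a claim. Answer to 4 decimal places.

P(C) ≈ 0.1530

Using total probability over the partition,
P(C) = P(C|R1)·P(R1) + P(C|R2)·P(R2) + P(C|R3)·P(R3) + P(C|R4)·P(R4) + P(C|R5)·P(R5)
      = 0.11·0.05 + 0.19·0.43 + 0.07·0.25 + 0.25·0.11 + 0.13·0.16
      = 0.0055 + 0.0817 + 0.0175 + 0.0275 + 0.0208 = 0.153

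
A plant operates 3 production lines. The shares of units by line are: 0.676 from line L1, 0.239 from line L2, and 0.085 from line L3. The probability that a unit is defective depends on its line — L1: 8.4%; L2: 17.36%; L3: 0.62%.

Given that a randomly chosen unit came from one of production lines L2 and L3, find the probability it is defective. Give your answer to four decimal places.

Let S = {L2, L3}.
P(S) = 0.239 + 0.085 = 0.324.
P(D ∩ S) = 0.1736·0.239 + 0.0062·0.085 = 0.0414904 + 0.000527 = 0.0420174.
P(D | S) = 0.0420174 / 0.324 = 0.129683…

0.1297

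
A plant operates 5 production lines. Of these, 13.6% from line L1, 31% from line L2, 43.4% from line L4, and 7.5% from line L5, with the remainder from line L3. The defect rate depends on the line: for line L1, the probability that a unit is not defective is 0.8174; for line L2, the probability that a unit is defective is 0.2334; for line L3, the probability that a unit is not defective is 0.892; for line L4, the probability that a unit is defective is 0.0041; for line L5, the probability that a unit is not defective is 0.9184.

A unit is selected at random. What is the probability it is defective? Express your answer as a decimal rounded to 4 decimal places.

P(L3) = 1 − (0.136 + 0.31 + 0.434 + 0.075) = 0.045.
P(D|L1) = 1 − 0.8174 = 0.1826.
P(D|L3) = 1 − 0.892 = 0.108.
P(D|L5) = 1 − 0.9184 = 0.0816.
By the law of total probability,
P(D) = P(D|L1)·P(L1) + P(D|L2)·P(L2) + P(D|L3)·P(L3) + P(D|L4)·P(L4) + P(D|L5)·P(L5)
      = 0.1826·0.136 + 0.2334·0.31 + 0.108·0.045 + 0.0041·0.434 + 0.0816·0.075
      = 0.0248336 + 0.072354 + 0.00486 + 0.0017794 + 0.00612 = 0.109947

P(D) ≈ 0.1099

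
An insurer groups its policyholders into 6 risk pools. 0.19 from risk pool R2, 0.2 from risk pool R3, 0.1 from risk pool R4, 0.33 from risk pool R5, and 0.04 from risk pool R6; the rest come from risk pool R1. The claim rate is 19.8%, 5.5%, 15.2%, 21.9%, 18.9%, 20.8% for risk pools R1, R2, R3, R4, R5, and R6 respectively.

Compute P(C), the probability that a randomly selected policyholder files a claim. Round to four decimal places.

P(C) ≈ 0.1612

P(R1) = 1 − (0.19 + 0.2 + 0.1 + 0.33 + 0.04) = 0.14.
P(C) = P(C|R1)·P(R1) + P(C|R2)·P(R2) + P(C|R3)·P(R3) + P(C|R4)·P(R4) + P(C|R5)·P(R5) + P(C|R6)·P(R6)
      = 0.198·0.14 + 0.055·0.19 + 0.152·0.2 + 0.219·0.1 + 0.189·0.33 + 0.208·0.04
      = 0.02772 + 0.01045 + 0.0304 + 0.0219 + 0.06237 + 0.00832 = 0.16116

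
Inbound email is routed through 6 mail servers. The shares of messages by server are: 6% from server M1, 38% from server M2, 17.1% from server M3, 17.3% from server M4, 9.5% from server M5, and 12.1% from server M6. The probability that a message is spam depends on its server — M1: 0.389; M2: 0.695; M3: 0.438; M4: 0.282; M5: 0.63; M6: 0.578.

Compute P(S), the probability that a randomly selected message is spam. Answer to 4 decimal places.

0.5409

P(S) = P(S|M1)·P(M1) + P(S|M2)·P(M2) + P(S|M3)·P(M3) + P(S|M4)·P(M4) + P(S|M5)·P(M5) + P(S|M6)·P(M6)
      = 0.389·0.06 + 0.695·0.38 + 0.438·0.171 + 0.282·0.173 + 0.63·0.095 + 0.578·0.121
      = 0.02334 + 0.2641 + 0.074898 + 0.048786 + 0.05985 + 0.069938 = 0.540912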